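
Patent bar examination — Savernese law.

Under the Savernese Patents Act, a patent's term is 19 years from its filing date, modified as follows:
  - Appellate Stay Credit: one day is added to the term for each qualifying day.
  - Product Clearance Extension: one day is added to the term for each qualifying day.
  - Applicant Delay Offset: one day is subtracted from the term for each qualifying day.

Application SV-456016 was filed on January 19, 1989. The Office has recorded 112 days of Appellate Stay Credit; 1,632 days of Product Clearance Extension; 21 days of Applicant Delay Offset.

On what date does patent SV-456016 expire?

Base term: filing date + 19 years → 19 January 2008.
Appellate Stay Credit: +112 days → 10 May 2008.
Product Clearance Extension: +1632 days → 28 October 2012.
Applicant Delay Offset: −21 days → 7 October 2012.

2012-10-07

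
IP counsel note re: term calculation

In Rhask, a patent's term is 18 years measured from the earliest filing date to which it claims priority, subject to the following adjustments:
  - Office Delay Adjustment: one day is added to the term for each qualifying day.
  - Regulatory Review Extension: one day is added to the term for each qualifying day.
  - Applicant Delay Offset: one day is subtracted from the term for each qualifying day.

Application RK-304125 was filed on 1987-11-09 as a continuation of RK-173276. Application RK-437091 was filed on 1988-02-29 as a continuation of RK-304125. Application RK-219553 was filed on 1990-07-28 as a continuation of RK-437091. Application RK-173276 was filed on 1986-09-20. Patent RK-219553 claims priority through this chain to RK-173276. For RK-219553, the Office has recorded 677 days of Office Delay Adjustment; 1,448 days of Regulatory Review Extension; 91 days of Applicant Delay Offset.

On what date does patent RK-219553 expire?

April 16, 2010

Earliest priority filing: 20 September 1986.
Base term: 20 September 1986 + 18 years → 20 September 2004.
Office Delay Adjustment: +677 days → 29 July 2006.
Regulatory Review Extension: +1448 days → 16 July 2010.
Applicant Delay Offset: −91 days → 16 April 2010.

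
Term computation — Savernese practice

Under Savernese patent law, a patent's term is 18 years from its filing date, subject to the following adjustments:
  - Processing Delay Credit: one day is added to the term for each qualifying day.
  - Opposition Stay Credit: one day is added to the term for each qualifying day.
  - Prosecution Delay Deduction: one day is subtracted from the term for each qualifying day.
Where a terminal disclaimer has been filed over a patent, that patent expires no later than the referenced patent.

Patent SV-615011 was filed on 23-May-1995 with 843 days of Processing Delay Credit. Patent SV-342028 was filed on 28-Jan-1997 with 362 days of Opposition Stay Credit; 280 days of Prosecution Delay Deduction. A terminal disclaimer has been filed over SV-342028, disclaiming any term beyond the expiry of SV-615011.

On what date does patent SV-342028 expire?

2015-04-20

Natural term of SV-342028:
  Base: filing + 18 years → 28 January 2015.
  Opposition Stay Credit: +362 days → 25 January 2016.
  Prosecution Delay Deduction: −280 days → 20 April 2015.
Expiry of referenced patent SV-615011:
  Base: filing + 18 years → 23 May 2013.
  Processing Delay Credit: +843 days → 13 September 2015.
Terminal disclaimer: SV-342028 expires on the earlier of 20 April 2015 and 13 September 2015.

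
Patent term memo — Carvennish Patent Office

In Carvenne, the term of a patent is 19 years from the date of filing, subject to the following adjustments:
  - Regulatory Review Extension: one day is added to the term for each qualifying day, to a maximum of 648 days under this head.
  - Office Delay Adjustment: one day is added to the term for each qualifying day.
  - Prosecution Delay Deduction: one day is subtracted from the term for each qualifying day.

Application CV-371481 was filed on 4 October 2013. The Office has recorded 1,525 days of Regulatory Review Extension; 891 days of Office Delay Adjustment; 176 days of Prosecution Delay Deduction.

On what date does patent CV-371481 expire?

2036-06-28

Base term: filing date + 19 years → 4 October 2032.
Regulatory Review Extension: 1525 days claimed exceeds the 648-day cap, so +648 days → 14 July 2034.
Office Delay Adjustment: +891 days → 21 December 2036.
Prosecution Delay Deduction: −176 days → 28 June 2036.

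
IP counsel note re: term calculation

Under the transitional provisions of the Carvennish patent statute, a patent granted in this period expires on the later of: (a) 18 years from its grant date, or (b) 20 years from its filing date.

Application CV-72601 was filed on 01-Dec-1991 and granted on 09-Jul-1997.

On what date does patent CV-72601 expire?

2015-07-09

(a) grant + 18 years → 9 July 2015.
(b) filing + 20 years → 1 December 2011.
Later of the two: 9 July 2015.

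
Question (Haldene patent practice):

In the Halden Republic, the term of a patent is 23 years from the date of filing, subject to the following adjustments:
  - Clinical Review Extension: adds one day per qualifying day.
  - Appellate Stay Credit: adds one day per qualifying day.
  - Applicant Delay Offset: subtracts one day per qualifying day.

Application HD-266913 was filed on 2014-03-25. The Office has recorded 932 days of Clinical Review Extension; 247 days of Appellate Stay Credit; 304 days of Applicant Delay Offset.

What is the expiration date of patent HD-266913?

Base term: filing date + 23 years → 25 March 2037.
Clinical Review Extension: +932 days → 13 October 2039.
Appellate Stay Credit: +247 days → 16 June 2040.
Applicant Delay Offset: −304 days → 17 August 2039.

2039-08-17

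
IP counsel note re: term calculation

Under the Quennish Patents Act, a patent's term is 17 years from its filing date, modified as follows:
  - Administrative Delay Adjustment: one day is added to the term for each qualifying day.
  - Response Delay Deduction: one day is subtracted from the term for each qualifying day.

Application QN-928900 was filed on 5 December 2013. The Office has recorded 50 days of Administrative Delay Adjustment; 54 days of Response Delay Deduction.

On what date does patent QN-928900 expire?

December 1, 2030

Base term: filing date + 17 years → 5 December 2030.
Administrative Delay Adjustment: +50 days → 24 January 2031.
Response Delay Deduction: −54 days → 1 December 2030.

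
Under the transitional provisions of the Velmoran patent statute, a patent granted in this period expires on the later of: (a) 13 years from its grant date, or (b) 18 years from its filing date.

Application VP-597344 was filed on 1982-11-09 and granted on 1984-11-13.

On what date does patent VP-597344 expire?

(a) grant + 13 years → 13 November 1997.
(b) filing + 18 years → 9 November 2000.
Later of the two: 9 November 2000.

November 9, 2000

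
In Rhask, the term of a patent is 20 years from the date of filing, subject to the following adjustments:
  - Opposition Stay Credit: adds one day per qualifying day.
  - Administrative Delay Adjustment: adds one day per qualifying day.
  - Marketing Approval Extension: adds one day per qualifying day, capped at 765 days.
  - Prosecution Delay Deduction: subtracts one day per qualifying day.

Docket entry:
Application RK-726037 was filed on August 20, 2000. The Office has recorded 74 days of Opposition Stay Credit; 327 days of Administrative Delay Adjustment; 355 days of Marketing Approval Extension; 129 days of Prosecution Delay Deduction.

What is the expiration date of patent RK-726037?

Base term: filing date + 20 years → 20 August 2020.
Opposition Stay Credit: +74 days → 2 November 2020.
Administrative Delay Adjustment: +327 days → 25 September 2021.
Marketing Approval Extension: 355 days (within the 765-day cap) → +355 days → 15 September 2022.
Prosecution Delay Deduction: −129 days → 9 May 2022.

2022-05-09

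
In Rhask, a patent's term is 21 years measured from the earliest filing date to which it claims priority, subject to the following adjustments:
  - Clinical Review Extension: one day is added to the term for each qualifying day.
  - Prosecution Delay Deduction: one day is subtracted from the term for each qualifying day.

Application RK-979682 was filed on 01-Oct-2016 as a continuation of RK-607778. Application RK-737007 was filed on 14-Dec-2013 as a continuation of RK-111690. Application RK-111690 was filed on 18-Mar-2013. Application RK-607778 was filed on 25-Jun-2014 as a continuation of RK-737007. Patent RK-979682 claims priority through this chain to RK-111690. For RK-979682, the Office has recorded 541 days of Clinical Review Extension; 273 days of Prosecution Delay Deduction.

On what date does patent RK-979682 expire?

2034-12-11

Earliest priority filing: 18 March 2013.
Base term: 18 March 2013 + 21 years → 18 March 2034.
Clinical Review Extension: +541 days → 10 September 2035.
Prosecution Delay Deduction: −273 days → 11 December 2034.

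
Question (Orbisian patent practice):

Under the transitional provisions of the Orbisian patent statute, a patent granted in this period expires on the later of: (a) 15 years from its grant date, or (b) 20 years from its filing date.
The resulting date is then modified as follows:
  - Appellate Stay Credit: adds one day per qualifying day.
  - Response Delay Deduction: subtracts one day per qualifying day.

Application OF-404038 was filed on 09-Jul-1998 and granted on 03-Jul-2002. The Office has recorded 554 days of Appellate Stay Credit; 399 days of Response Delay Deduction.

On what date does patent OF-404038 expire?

December 11, 2018

(a) grant + 15 years → 3 July 2017.
(b) filing + 20 years → 9 July 2018.
Later of the two: 9 July 2018.
Appellate Stay Credit: +554 days → 14 January 2020.
Response Delay Deduction: −399 days → 11 December 2018.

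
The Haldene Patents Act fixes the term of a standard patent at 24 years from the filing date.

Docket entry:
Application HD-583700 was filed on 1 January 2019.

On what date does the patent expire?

January 1, 2043

Filing date + 24 years → 1 January 2043.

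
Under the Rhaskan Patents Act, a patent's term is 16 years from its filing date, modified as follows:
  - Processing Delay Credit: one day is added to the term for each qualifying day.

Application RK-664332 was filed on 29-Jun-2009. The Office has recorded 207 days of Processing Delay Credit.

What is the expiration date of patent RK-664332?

Base term: filing date + 16 years → 29 June 2025.
Processing Delay Credit: +207 days → 22 January 2026.

2026-01-22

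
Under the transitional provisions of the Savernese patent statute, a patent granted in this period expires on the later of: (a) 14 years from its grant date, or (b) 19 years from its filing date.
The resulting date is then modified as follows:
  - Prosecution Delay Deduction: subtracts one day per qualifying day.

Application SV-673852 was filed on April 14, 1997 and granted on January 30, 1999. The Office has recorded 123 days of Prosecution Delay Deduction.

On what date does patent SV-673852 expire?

(a) grant + 14 years → 30 January 2013.
(b) filing + 19 years → 14 April 2016.
Later of the two: 14 April 2016.
Prosecution Delay Deduction: −123 days → 13 December 2015.

December 13, 2015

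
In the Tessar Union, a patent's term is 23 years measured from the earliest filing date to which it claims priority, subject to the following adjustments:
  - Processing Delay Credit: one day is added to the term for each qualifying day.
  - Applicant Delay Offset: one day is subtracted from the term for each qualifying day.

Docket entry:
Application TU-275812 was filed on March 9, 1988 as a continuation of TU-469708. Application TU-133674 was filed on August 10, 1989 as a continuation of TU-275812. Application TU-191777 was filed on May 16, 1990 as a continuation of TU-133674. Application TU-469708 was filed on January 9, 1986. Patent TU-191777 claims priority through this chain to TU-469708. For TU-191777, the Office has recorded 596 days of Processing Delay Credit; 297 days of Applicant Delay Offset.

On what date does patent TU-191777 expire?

Earliest priority filing: 9 January 1986.
Base term: 9 January 1986 + 23 years → 9 January 2009.
Processing Delay Credit: +596 days → 28 August 2010.
Applicant Delay Offset: −297 days → 4 November 2009.

2009-11-04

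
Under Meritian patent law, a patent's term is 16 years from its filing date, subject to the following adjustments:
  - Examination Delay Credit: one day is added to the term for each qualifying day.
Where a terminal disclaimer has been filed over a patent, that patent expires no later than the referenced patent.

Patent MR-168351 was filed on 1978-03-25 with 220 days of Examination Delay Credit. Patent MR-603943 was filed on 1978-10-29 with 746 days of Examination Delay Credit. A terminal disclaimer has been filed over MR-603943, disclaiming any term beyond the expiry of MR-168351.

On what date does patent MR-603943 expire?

1994-10-31

Natural term of MR-603943:
  Base: filing + 16 years → 29 October 1994.
  Examination Delay Credit: +746 days → 13 November 1996.
Expiry of referenced patent MR-168351:
  Base: filing + 16 years → 25 March 1994.
  Examination Delay Credit: +220 days → 31 October 1994.
Terminal disclaimer: MR-603943 expires on the earlier of 13 November 1996 and 31 October 1994.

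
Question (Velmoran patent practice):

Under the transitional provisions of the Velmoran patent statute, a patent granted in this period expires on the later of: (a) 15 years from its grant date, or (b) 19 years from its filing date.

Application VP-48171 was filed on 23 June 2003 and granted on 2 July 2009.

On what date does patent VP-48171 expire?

(a) grant + 15 years → 2 July 2024.
(b) filing + 19 years → 23 June 2022.
Later of the two: 2 July 2024.

July 2, 2024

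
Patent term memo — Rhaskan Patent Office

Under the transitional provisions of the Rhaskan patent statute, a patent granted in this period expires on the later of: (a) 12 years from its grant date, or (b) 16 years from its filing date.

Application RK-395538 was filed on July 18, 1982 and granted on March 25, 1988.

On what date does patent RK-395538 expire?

2000-03-25

(a) grant + 12 years → 25 March 2000.
(b) filing + 16 years → 18 July 1998.
Later of the two: 25 March 2000.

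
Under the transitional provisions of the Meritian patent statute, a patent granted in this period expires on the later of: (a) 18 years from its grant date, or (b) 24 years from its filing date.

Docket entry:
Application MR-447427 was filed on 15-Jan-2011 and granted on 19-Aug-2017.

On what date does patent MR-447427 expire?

(a) grant + 18 years → 19 August 2035.
(b) filing + 24 years → 15 January 2035.
Later of the two: 19 August 2035.

August 19, 2035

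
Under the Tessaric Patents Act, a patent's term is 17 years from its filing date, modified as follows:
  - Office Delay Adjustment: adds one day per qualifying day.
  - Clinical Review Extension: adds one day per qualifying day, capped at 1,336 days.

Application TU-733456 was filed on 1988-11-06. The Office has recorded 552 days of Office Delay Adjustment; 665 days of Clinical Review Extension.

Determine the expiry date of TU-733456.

March 7, 2009

Base term: filing date + 17 years → 6 November 2005.
Office Delay Adjustment: +552 days → 12 May 2007.
Clinical Review Extension: 665 days (within the 1336-day cap) → +665 days → 7 March 2009.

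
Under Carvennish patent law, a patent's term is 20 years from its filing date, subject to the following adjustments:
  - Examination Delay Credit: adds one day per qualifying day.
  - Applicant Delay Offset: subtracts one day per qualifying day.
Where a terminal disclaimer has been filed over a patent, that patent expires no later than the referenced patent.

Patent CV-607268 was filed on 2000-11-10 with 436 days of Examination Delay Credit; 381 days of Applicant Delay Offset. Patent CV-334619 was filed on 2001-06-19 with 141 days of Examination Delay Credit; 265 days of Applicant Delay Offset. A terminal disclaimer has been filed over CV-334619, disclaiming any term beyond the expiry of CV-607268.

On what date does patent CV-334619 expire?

Natural term of CV-334619:
  Base: filing + 20 years → 19 June 2021.
  Examination Delay Credit: +141 days → 7 November 2021.
  Applicant Delay Offset: −265 days → 15 February 2021.
Expiry of referenced patent CV-607268:
  Base: filing + 20 years → 10 November 2020.
  Examination Delay Credit: +436 days → 20 January 2022.
  Applicant Delay Offset: −381 days → 4 January 2021.
Terminal disclaimer: CV-334619 expires on the earlier of 15 February 2021 and 4 January 2021.

2021-01-04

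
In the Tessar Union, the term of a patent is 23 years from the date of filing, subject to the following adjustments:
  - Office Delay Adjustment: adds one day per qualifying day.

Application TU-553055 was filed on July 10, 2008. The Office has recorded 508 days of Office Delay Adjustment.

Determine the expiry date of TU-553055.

Base term: filing date + 23 years → 10 July 2031.
Office Delay Adjustment: +508 days → 29 November 2032.

2032-11-29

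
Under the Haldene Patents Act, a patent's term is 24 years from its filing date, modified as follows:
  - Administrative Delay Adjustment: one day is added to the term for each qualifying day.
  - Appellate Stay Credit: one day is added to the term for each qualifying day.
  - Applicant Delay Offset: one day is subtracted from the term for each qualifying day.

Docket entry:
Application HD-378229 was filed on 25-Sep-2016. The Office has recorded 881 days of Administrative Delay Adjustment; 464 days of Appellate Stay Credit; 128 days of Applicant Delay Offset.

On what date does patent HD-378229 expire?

January 25, 2044

Base term: filing date + 24 years → 25 September 2040.
Administrative Delay Adjustment: +881 days → 23 February 2043.
Appellate Stay Credit: +464 days → 1 June 2044.
Applicant Delay Offset: −128 days → 25 January 2044.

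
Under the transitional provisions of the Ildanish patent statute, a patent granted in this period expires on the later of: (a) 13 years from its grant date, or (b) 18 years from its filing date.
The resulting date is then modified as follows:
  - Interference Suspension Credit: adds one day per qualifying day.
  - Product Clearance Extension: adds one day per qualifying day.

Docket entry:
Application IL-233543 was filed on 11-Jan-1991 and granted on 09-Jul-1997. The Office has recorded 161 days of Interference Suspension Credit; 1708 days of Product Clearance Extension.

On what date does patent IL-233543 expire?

(a) grant + 13 years → 9 July 2010.
(b) filing + 18 years → 11 January 2009.
Later of the two: 9 July 2010.
Interference Suspension Credit: +161 days → 17 December 2010.
Product Clearance Extension: +1708 days → 21 August 2015.

August 21, 2015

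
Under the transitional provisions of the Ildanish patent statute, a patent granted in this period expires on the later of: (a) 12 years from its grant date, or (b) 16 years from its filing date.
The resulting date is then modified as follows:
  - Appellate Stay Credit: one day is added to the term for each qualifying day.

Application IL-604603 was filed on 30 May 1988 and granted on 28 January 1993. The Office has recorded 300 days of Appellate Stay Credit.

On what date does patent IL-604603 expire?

(a) grant + 12 years → 28 January 2005.
(b) filing + 16 years → 30 May 2004.
Later of the two: 28 January 2005.
Appellate Stay Credit: +300 days → 24 November 2005.

November 24, 2005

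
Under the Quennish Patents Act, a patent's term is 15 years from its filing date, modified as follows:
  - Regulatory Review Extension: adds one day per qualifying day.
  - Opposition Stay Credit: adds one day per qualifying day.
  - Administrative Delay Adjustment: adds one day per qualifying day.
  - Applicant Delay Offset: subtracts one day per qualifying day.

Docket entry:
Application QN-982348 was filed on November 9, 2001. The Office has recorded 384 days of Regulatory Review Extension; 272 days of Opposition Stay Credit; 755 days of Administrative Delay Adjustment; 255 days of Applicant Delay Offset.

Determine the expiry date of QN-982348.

2020-01-09

Base term: filing date + 15 years → 9 November 2016.
Regulatory Review Extension: +384 days → 28 November 2017.
Opposition Stay Credit: +272 days → 27 August 2018.
Administrative Delay Adjustment: +755 days → 20 September 2020.
Applicant Delay Offset: −255 days → 9 January 2020.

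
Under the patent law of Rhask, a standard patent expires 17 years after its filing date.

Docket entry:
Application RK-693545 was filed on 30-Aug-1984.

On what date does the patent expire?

2001-08-30

Filing date + 17 years → 30 August 2001.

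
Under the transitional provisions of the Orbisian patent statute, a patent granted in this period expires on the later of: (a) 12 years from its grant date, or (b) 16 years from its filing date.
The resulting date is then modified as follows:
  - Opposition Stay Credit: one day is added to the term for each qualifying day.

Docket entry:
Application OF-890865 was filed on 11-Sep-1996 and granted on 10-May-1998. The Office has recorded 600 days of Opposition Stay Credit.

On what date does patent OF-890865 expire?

May 4, 2014

(a) grant + 12 years → 10 May 2010.
(b) filing + 16 years → 11 September 2012.
Later of the two: 11 September 2012.
Opposition Stay Credit: +600 days → 4 May 2014.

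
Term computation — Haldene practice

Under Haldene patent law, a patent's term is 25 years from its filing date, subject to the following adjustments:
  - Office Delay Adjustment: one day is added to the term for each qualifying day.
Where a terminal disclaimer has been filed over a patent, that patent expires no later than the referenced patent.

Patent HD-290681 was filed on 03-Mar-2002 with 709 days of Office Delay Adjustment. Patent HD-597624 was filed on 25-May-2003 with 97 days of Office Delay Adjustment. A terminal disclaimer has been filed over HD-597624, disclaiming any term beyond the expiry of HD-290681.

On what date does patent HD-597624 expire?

2028-08-30

Natural term of HD-597624:
  Base: filing + 25 years → 25 May 2028.
  Office Delay Adjustment: +97 days → 30 August 2028.
Expiry of referenced patent HD-290681:
  Base: filing + 25 years → 3 March 2027.
  Office Delay Adjustment: +709 days → 9 February 2029.
Terminal disclaimer: HD-597624 expires on the earlier of 30 August 2028 and 9 February 2029.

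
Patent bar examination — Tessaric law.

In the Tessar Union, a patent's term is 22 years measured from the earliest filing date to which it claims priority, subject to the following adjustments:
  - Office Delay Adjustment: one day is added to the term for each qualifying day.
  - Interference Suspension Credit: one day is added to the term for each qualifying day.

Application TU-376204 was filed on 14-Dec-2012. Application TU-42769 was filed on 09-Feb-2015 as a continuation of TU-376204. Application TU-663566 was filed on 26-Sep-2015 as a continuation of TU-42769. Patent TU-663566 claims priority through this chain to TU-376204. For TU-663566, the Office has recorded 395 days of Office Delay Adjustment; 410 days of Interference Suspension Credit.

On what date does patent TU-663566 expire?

2037-02-26

Earliest priority filing: 14 December 2012.
Base term: 14 December 2012 + 22 years → 14 December 2034.
Office Delay Adjustment: +395 days → 13 January 2036.
Interference Suspension Credit: +410 days → 26 February 2037.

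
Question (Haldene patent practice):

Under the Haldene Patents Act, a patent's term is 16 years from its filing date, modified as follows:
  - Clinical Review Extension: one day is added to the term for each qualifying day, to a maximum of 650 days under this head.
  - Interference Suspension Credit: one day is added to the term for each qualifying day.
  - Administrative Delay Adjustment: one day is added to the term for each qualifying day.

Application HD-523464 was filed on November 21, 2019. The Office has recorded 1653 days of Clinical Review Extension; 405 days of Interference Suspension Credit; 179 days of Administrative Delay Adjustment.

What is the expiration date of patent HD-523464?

2039-04-08

Base term: filing date + 16 years → 21 November 2035.
Clinical Review Extension: 1653 days claimed exceeds the 650-day cap, so +650 days → 1 September 2037.
Interference Suspension Credit: +405 days → 11 October 2038.
Administrative Delay Adjustment: +179 days → 8 April 2039.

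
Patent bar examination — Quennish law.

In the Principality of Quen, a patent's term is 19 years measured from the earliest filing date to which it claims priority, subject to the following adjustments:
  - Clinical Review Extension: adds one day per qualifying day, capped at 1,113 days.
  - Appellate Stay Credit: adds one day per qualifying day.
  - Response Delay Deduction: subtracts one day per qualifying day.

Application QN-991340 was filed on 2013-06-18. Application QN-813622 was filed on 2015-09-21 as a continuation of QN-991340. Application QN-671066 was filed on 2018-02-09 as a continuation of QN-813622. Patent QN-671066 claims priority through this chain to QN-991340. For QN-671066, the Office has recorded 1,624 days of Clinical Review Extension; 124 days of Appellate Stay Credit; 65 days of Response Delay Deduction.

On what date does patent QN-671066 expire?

September 3, 2035

Earliest priority filing: 18 June 2013.
Base term: 18 June 2013 + 19 years → 18 June 2032.
Clinical Review Extension: 1624 days claimed exceeds the 1113-day cap, so +1113 days → 6 July 2035.
Appellate Stay Credit: +124 days → 7 November 2035.
Response Delay Deduction: −65 days → 3 September 2035.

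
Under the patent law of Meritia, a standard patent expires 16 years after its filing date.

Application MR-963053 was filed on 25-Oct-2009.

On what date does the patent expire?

October 25, 2025

Filing date + 16 years → 25 October 2025.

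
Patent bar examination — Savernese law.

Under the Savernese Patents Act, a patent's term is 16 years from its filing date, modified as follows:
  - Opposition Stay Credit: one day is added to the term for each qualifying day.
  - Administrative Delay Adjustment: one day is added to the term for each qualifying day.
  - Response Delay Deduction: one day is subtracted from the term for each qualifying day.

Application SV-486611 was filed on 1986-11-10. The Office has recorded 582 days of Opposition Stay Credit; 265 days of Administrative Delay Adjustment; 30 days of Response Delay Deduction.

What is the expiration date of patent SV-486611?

Base term: filing date + 16 years → 10 November 2002.
Opposition Stay Credit: +582 days → 14 June 2004.
Administrative Delay Adjustment: +265 days → 6 March 2005.
Response Delay Deduction: −30 days → 4 February 2005.

2005-02-04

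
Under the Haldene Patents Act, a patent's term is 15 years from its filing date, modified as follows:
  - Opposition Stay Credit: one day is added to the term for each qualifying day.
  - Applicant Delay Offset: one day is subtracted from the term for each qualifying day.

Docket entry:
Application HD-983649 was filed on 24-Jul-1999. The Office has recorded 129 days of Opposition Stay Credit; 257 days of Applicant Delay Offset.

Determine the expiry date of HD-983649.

Base term: filing date + 15 years → 24 July 2014.
Opposition Stay Credit: +129 days → 30 November 2014.
Applicant Delay Offset: −257 days → 18 March 2014.

2014-03-18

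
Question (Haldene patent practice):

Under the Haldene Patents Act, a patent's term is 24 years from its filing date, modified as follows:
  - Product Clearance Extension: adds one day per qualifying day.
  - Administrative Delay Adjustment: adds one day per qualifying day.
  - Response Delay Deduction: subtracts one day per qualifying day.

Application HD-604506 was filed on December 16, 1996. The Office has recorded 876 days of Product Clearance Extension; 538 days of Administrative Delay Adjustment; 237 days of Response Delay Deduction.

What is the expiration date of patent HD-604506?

March 7, 2024

Base term: filing date + 24 years → 16 December 2020.
Product Clearance Extension: +876 days → 11 May 2023.
Administrative Delay Adjustment: +538 days → 30 October 2024.
Response Delay Deduction: −237 days → 7 March 2024.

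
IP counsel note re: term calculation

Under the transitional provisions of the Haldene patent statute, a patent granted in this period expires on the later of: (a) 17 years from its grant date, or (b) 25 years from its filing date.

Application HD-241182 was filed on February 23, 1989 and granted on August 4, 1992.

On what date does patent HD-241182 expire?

2014-02-23

(a) grant + 17 years → 4 August 2009.
(b) filing + 25 years → 23 February 2014.
Later of the two: 23 February 2014.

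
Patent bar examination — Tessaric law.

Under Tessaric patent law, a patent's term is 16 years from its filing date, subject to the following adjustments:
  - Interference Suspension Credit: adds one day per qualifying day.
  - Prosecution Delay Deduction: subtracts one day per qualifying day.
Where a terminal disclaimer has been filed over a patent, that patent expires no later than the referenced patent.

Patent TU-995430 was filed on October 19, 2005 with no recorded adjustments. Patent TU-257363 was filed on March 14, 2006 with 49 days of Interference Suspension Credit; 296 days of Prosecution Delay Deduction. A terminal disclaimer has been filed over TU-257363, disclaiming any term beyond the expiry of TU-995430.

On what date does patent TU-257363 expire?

July 10, 2021

Natural term of TU-257363:
  Base: filing + 16 years → 14 March 2022.
  Interference Suspension Credit: +49 days → 2 May 2022.
  Prosecution Delay Deduction: −296 days → 10 July 2021.
Expiry of referenced patent TU-995430:
  Base: filing + 16 years → 19 October 2021.
Terminal disclaimer: TU-257363 expires on the earlier of 10 July 2021 and 19 October 2021.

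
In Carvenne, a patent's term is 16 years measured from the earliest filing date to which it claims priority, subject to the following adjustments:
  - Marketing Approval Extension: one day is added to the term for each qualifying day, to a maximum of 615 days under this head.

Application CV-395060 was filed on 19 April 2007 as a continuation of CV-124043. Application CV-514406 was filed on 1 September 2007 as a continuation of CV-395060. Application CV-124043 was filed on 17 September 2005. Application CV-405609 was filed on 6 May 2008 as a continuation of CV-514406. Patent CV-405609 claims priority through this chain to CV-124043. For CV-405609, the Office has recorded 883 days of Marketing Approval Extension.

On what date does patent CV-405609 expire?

Earliest priority filing: 17 September 2005.
Base term: 17 September 2005 + 16 years → 17 September 2021.
Marketing Approval Extension: 883 days claimed exceeds the 615-day cap, so +615 days → 25 May 2023.

May 25, 2023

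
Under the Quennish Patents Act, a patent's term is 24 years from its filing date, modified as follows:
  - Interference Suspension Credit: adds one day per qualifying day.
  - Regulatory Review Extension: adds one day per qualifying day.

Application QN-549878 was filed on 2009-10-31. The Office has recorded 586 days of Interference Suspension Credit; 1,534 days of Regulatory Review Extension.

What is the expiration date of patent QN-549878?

August 21, 2039

Base term: filing date + 24 years → 31 October 2033.
Interference Suspension Credit: +586 days → 9 June 2035.
Regulatory Review Extension: +1534 days → 21 August 2039.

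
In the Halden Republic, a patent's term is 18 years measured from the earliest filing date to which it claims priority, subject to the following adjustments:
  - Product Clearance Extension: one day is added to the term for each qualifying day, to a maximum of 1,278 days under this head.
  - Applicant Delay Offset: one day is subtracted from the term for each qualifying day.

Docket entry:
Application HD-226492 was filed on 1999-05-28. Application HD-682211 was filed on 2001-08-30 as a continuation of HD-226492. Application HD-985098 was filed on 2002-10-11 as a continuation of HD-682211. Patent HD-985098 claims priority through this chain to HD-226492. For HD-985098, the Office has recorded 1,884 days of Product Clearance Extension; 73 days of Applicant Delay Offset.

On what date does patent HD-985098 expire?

September 14, 2020

Earliest priority filing: 28 May 1999.
Base term: 28 May 1999 + 18 years → 28 May 2017.
Product Clearance Extension: 1884 days claimed exceeds the 1278-day cap, so +1278 days → 26 November 2020.
Applicant Delay Offset: −73 days → 14 September 2020.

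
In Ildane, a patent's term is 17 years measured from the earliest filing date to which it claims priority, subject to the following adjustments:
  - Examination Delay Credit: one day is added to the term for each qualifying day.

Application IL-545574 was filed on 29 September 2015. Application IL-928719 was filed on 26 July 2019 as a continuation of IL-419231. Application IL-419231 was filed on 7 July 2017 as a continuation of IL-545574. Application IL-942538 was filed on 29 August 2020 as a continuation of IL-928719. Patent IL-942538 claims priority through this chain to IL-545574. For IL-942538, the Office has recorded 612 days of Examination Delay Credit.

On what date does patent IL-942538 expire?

June 3, 2034

Earliest priority filing: 29 September 2015.
Base term: 29 September 2015 + 17 years → 29 September 2032.
Examination Delay Credit: +612 days → 3 June 2034.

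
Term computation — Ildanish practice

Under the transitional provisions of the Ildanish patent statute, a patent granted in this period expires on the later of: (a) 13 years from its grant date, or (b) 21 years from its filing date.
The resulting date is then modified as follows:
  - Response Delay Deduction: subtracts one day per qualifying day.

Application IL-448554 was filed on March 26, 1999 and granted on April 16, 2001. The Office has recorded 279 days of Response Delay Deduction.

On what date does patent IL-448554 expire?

June 21, 2019

(a) grant + 13 years → 16 April 2014.
(b) filing + 21 years → 26 March 2020.
Later of the two: 26 March 2020.
Response Delay Deduction: −279 days → 21 June 2019.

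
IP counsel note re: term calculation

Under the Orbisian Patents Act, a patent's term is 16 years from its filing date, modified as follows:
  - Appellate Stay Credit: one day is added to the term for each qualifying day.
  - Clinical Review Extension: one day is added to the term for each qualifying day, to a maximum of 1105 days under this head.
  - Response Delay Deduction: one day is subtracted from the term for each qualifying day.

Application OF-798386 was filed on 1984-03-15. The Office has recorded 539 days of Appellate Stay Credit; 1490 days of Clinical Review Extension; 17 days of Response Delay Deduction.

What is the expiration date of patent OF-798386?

Base term: filing date + 16 years → 15 March 2000.
Appellate Stay Credit: +539 days → 5 September 2001.
Clinical Review Extension: 1490 days claimed exceeds the 1105-day cap, so +1105 days → 14 September 2004.
Response Delay Deduction: −17 days → 28 August 2004.

August 28, 2004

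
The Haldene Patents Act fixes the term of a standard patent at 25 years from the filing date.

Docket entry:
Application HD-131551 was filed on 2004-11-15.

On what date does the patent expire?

Filing date + 25 years → 15 November 2029.

November 15, 2029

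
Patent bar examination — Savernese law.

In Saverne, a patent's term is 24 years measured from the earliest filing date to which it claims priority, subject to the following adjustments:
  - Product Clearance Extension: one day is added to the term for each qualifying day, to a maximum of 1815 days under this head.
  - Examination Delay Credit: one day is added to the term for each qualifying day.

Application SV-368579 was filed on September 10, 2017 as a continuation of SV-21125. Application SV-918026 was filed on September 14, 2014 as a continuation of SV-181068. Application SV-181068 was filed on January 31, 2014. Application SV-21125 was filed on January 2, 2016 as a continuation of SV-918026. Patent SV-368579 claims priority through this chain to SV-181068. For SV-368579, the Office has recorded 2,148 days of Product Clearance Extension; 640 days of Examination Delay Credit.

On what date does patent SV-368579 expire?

2044-10-21

Earliest priority filing: 31 January 2014.
Base term: 31 January 2014 + 24 years → 31 January 2038.
Product Clearance Extension: 2148 days claimed exceeds the 1815-day cap, so +1815 days → 20 January 2043.
Examination Delay Credit: +640 days → 21 October 2044.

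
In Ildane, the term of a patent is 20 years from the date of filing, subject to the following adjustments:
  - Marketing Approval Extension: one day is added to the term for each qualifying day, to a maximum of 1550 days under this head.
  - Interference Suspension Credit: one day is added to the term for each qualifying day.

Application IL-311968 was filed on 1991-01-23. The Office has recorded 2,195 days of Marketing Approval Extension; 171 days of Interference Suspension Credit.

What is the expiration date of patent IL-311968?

October 10, 2015

Base term: filing date + 20 years → 23 January 2011.
Marketing Approval Extension: 2195 days claimed exceeds the 1550-day cap, so +1550 days → 22 April 2015.
Interference Suspension Credit: +171 days → 10 October 2015.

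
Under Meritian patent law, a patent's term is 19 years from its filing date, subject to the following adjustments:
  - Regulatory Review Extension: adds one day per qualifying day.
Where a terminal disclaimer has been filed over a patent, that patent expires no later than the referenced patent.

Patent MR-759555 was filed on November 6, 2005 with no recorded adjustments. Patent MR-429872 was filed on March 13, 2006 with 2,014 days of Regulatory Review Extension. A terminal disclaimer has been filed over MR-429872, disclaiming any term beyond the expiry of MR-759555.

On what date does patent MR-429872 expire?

Natural term of MR-429872:
  Base: filing + 19 years → 13 March 2025.
  Regulatory Review Extension: +2014 days → 17 September 2030.
Expiry of referenced patent MR-759555:
  Base: filing + 19 years → 6 November 2024.
Terminal disclaimer: MR-429872 expires on the earlier of 17 September 2030 and 6 November 2024.

November 6, 2024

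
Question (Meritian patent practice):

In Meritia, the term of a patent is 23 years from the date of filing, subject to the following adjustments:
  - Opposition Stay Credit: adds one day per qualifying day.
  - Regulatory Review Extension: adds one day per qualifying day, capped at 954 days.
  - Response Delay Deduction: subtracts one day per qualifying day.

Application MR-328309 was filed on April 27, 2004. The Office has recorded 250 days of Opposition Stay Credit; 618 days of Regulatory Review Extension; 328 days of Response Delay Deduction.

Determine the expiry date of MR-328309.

2028-10-18

Base term: filing date + 23 years → 27 April 2027.
Opposition Stay Credit: +250 days → 2 January 2028.
Regulatory Review Extension: 618 days (within the 954-day cap) → +618 days → 11 September 2029.
Response Delay Deduction: −328 days → 18 October 2028.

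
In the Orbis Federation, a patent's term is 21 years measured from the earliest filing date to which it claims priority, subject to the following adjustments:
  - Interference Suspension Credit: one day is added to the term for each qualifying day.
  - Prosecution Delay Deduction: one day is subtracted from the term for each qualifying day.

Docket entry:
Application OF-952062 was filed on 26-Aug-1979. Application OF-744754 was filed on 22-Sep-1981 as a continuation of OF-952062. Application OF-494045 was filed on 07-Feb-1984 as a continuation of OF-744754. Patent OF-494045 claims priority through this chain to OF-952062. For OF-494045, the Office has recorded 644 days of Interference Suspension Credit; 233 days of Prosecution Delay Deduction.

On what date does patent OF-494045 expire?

Earliest priority filing: 26 August 1979.
Base term: 26 August 1979 + 21 years → 26 August 2000.
Interference Suspension Credit: +644 days → 1 June 2002.
Prosecution Delay Deduction: −233 days → 11 October 2001.

2001-10-11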